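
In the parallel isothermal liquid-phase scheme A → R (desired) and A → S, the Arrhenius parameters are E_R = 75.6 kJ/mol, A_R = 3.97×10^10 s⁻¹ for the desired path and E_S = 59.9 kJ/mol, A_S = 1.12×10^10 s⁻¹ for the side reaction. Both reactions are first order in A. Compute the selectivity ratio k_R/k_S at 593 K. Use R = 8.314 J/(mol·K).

0.147

Since both paths have the same order in A, the concentration cancels and S_{R/S} = k_R/k_S = (A_R/A_S)·exp[(E_S−E_R)/(RT)].
(E_S−E_R)/(RT) = (59.9−75.6)×10³/(8.314×593) = -15700/4930 = -3.184.
k_R/k_S = (3.97×10^10/1.12×10^10)·exp(-3.184) = 3.545 × 0.04140 = 0.147.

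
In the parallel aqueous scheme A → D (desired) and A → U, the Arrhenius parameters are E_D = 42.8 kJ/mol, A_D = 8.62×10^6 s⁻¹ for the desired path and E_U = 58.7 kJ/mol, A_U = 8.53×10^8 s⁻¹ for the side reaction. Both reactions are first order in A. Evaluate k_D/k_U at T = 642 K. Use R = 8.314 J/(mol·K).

With equal orders, S_{D/U} = k_D/k_U = (A_D/A_U)·exp[(E_U−E_D)/(RT)].
(E_U−E_D)/(RT) = (58.7−42.8)×10³/(8.314×642) = 15900/5338 = 2.979.
k_D/k_U = (8.62×10^6/8.53×10^8)·exp(2.979) = 0.01011 × 19.67 = 0.199.
Since E_D < E_U, lowering the temperature improves selectivity toward D.

0.199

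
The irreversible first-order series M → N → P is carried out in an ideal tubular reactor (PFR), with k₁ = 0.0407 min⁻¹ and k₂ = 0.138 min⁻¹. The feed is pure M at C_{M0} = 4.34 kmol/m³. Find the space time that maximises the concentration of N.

Setting dC_N/dτ = 0 gives τ_opt = ln(k₂/k₁)/(k₂−k₁).
= ln(0.138/0.0407)/(0.138−0.0407) = ln(3.391)/0.09730 = 1.221/0.09730 = 12.5 min.

12.5 min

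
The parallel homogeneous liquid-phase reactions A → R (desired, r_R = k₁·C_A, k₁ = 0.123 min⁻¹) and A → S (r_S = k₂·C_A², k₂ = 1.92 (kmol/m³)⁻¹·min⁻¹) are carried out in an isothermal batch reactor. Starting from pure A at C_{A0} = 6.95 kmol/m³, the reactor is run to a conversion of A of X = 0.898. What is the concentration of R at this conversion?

0.141 kmol/m³

C_A = C_{A0}(1−X) = 0.7089 kmol/m³.
Along a PFR/batch, dC_R/dC_A = −r_R/(r_R+r_S) = −k₁/(k₁+k₂·C_A).
Integrating from C_{A0} to C_A: C_R = (0.123/1.92)·ln[(0.123+1.92·6.95)/(0.123+1.92·0.709)] = 0.06406·ln(13.47/1.484) = 0.1413 kmol/m³.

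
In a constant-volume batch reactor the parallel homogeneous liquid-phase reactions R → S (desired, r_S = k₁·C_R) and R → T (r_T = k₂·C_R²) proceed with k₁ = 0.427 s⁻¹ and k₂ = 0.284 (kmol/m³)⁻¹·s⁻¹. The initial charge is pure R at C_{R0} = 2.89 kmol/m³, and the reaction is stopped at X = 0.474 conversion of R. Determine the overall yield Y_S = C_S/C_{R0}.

C_R = C_{R0}(1−X) = 1.520 kmol/m³.
Along a PFR/batch, dC_S/dC_R = −r_S/(r_S+r_T) = −k₁/(k₁+k₂·C_R).
Integrating from C_{R0} to C_R: C_S = (0.427/0.284)·ln[(0.427+0.284·2.89)/(0.427+0.284·1.52)] = 1.504·ln(1.248/0.8587) = 0.5618 kmol/m³.
Y_S = C_S/C_{R0} = 0.5618/2.89 = 0.194.

0.194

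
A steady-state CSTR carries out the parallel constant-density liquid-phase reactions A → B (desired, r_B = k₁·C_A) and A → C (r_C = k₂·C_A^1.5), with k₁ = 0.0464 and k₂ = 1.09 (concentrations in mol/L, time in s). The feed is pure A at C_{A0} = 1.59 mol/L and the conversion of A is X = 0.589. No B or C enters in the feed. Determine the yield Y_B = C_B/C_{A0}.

Exit C_A = C_{A0}(1−X) = 1.59×0.411 = 0.6535 mol/L.
A CSTR operates uniformly at the exit composition, giving r_B = 0.03032 and r_C = 0.5758 (each k·C_A^n at C_A = 0.6535).
Fraction of consumed A going to B: r_B/(r_B+r_C) = 0.05002.
C_B = 0.05002·C_{A0}·X = 0.05002×1.59×0.589 = 0.0468 mol/L; Y_B = C_B/C_{A0} = 0.0295.

0.0295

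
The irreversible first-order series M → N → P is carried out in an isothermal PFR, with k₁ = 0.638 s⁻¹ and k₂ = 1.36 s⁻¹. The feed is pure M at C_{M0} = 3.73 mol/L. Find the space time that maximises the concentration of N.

For first-order series the maximum of C_N occurs at τ_opt = ln(k₂/k₁)/(k₂−k₁).
= ln(1.36/0.638)/(1.36−0.638) = ln(2.132)/0.7220 = 0.7569/0.7220 = 1.05 s.

1.05 s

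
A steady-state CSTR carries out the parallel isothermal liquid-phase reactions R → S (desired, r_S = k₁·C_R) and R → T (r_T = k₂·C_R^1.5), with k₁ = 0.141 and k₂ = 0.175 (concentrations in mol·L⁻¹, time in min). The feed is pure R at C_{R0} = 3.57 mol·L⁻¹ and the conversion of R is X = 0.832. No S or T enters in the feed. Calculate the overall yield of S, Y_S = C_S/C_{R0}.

0.424

Exit C_R = C_{R0}(1−X) = 3.57×0.168 = 0.5998 mol·L⁻¹.
Rates in a CSTR are evaluated at the outlet concentration: r_S = 0.141×0.5998 = 0.08457, r_T = 0.175×0.5998^1.5 = 0.08128.
Fraction of consumed R going to S: r_S/(r_S+r_T) = 0.5099.
C_S = 0.5099·C_{R0}·X = 0.5099×3.57×0.832 = 1.51 mol·L⁻¹; Y_S = C_S/C_{R0} = 0.424.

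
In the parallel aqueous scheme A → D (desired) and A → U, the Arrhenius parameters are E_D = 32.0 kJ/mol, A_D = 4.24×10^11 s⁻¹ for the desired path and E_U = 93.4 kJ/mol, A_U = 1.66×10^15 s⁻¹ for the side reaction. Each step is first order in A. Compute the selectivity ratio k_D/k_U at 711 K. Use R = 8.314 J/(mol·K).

8.28

With equal orders, S_{D/U} = k_D/k_U = (A_D/A_U)·exp[(E_U−E_D)/(RT)].
(E_U−E_D)/(RT) = (93.4−32.0)×10³/(8.314×711) = 61400/5911 = 10.39.
k_D/k_U = (4.24×10^11/1.66×10^15)·exp(10.39) = 2.554×10^-4 × 32434 = 8.28.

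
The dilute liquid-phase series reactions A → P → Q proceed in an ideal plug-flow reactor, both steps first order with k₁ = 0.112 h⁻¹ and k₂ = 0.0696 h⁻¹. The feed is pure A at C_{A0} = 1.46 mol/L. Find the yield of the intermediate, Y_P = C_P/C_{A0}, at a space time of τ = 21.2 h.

The intermediate concentration in a first-order A→B→C sequence is C_P = k₁C_{A0}(e^(−k₁τ) − e^(−k₂τ))/(k₂−k₁).
e^(−k₁τ) = e^(−0.112×21.2) = e^(−2.374) = 0.09307; e^(−k₂τ) = e^(−1.476) = 0.2287.
C_P = 0.112×1.46/(0.0696−0.112) × (0.09307−0.2287) = (-3.857)×(-0.1356) = 0.5229 mol/L.
Y_P = C_P/C_{A0} = 0.5229/1.46 = 0.358.

0.358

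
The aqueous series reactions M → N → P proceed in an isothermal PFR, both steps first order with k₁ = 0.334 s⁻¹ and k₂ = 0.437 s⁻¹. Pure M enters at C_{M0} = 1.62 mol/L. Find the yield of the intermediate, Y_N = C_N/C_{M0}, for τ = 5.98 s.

The intermediate concentration in a first-order A→B→C sequence is C_N = k₁C_{M0}(e^(−k₁τ) − e^(−k₂τ))/(k₂−k₁).
e^(−k₁τ) = e^(−0.334×5.98) = e^(−1.997) = 0.1357; e^(−k₂τ) = e^(−2.613) = 0.07330.
C_N = 0.334×1.62/(0.437−0.334) × (0.1357−0.07330) = 5.253×0.06240 = 0.3278 mol/L.
Y_N = C_N/C_{M0} = 0.3278/1.62 = 0.202.

0.202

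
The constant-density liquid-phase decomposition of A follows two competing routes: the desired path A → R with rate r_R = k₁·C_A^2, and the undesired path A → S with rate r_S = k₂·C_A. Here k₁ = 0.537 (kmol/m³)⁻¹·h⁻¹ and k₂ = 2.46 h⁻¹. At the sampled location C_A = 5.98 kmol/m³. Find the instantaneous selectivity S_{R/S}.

S_{R/S} = r_R/r_S = (k₁·C_A^2)/(k₂·C_A) = (k₁/k₂)·C_A.
= (0.537×5.980^2) / (2.46×5.980) = 19.20/14.71 = 1.31.
Since the desired path is higher order in A, keeping C_A high (PFR or concentrated feed) favours R.

1.31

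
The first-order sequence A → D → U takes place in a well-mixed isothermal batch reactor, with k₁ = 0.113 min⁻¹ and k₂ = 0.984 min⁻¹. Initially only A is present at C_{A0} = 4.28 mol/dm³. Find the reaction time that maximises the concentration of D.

The intermediate peaks when r₁ = r₂, i.e. k₁e^(−k₁t) = k₂e^(−k₂t), giving t_opt = ln(k₂/k₁)/(k₂−k₁).
= ln(0.984/0.113)/(0.984−0.113) = ln(8.708)/0.8710 = 2.164/0.8710 = 2.48 min.

2.48 min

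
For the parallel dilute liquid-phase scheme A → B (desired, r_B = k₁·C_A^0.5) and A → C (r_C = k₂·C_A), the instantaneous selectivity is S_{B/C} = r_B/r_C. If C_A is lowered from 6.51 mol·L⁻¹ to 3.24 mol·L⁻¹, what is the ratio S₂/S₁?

S_{B/C} = (k₁/k₂)·C_A^-0.5, so S₂/S₁ = (C_{A,2}/C_{A,1})^-0.5.
= (3.24/6.51)^(-0.5) = (0.4977)^(-0.5) = 1.42.
Selectivity toward B rises as C_A falls — low-concentration operation is favoured.

1.42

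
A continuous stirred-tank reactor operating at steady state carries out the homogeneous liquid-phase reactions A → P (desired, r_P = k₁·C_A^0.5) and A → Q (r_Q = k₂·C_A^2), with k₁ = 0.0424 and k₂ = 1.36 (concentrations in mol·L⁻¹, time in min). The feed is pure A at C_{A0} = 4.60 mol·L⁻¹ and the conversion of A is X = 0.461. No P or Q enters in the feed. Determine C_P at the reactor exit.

Exit C_A = C_{A0}(1−X) = 4.60×0.539 = 2.479 mol·L⁻¹.
A CSTR operates uniformly at the exit composition, giving r_P = 0.06676 and r_Q = 8.360 (each k·C_A^n at C_A = 2.479).
Fraction of consumed A going to P: r_P/(r_P+r_Q) = 0.007922.
C_P = 0.007922·C_{A0}·X = 0.007922×4.60×0.461 = 0.0168 mol·L⁻¹.

0.0168 mol·L⁻¹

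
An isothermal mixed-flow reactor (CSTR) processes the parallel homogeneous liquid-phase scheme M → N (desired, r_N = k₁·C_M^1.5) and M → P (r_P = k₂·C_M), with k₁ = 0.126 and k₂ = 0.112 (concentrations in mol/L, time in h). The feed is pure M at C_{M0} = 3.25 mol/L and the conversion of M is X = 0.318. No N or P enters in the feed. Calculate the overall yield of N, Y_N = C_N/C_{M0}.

0.199

Exit C_M = C_{M0}(1−X) = 3.25×0.682 = 2.216 mol/L.
In a CSTR the entire volume is at exit conditions, so r_N = 0.126×2.216^1.5 = 0.4158 and r_P = 0.112×2.216 = 0.2482.
Fraction of consumed M going to N: r_N/(r_N+r_P) = 0.6262.
C_N = 0.6262·C_{M0}·X = 0.6262×3.25×0.318 = 0.647 mol/L; Y_N = C_N/C_{M0} = 0.199.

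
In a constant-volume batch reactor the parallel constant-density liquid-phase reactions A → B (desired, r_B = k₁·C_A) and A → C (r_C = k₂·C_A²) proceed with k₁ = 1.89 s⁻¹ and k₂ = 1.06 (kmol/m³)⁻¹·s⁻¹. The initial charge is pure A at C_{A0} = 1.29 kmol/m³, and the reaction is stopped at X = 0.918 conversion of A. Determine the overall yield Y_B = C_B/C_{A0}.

0.673

C_A = C_{A0}(1−X) = 0.1058 kmol/m³.
Along a PFR/batch, dC_B/dC_A = −r_B/(r_B+r_C) = −k₁/(k₁+k₂·C_A).
Integrating from C_{A0} to C_A: C_B = (1.89/1.06)·ln[(1.89+1.06·1.29)/(1.89+1.06·0.106)] = 1.783·ln(3.257/2.002) = 0.8678 kmol/m³.
Y_B = C_B/C_{A0} = 0.8678/1.29 = 0.673.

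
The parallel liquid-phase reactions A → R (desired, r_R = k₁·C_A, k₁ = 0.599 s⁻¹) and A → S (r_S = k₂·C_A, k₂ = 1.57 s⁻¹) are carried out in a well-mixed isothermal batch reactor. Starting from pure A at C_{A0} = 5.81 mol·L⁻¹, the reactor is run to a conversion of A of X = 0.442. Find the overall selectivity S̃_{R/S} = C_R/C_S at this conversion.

C_A = C_{A0}(1−X) = 3.242 mol·L⁻¹.
Both paths are first order in A, so the instantaneous fraction to R is constant: dC_R/d(−C_A) = k₁/(k₁+k₂) = 0.2762.
C_R = 0.2762·(C_{A0}−C_A) = 0.2762×2.568 = 0.709 mol·L⁻¹.
C_S = (C_{A0}−C_A)−C_R = 1.859 mol·L⁻¹; S̃_{R/S} = 0.7092/1.859 = 0.382.

0.382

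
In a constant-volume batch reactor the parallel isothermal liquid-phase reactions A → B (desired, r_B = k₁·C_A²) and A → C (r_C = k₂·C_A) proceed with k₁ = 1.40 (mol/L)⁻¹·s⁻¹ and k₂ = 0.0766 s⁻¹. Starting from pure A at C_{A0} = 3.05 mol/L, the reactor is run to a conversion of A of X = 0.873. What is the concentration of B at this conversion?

C_A = C_{A0}(1−X) = 0.3873 mol/L.
Along a PFR/batch, dC_C/dC_A = −r_C/(r_B+r_C) = −k₂/(k₂+k₁·C_A).
Integrating from C_{A0} to C_A: C_C = (0.0766/1.40)·ln[(0.0766+1.40·3.05)/(0.0766+1.40·0.387)] = 0.05471·ln(4.347/0.6189) = 0.1067 mol/L.
Then C_B = (C_{A0}−C_A) − C_C = 2.663 − 0.1067 = 2.556 mol/L.

2.56 mol/L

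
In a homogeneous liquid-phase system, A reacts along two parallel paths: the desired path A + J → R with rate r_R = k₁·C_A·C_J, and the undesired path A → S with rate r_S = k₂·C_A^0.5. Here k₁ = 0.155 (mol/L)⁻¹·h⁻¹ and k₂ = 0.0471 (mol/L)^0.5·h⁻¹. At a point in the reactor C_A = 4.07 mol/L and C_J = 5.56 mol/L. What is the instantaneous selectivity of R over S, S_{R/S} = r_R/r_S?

S_{R/S} = r_R/r_S = (k₁·C_A·C_J)/(k₂·C_A^0.5) = (k₁/k₂)·C_A^0.5·C_J.
= (0.155×4.070×5.560) / (0.0471×4.070^0.5) = 3.508/0.09502 = 36.9.

36.9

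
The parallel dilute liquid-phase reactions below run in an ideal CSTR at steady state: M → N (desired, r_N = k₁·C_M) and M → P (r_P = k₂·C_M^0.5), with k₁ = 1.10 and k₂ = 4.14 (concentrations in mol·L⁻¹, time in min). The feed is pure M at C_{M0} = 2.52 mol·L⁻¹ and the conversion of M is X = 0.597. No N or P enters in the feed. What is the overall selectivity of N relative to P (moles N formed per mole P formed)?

0.268

Exit C_M = C_{M0}(1−X) = 2.52×0.403 = 1.016 mol·L⁻¹.
In a CSTR the entire volume is at exit conditions, so r_N = 1.10×1.016 = 1.117 and r_P = 4.14×1.016^0.5 = 4.172.
Overall selectivity = C_N/C_P = r_Nτ/(r_Pτ) = r_N/r_P = 0.268.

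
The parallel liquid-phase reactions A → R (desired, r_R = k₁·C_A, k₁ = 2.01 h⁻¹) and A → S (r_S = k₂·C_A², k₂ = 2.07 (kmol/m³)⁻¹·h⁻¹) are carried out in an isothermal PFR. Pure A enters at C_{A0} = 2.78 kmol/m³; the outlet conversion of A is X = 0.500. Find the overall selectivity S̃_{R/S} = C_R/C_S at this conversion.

0.478

C_A = C_{A0}(1−X) = 1.390 kmol/m³.
Along a PFR/batch, dC_R/dC_A = −r_R/(r_R+r_S) = −k₁/(k₁+k₂·C_A).
Integrating from C_{A0} to C_A: C_R = (2.01/2.07)·ln[(2.01+2.07·2.78)/(2.01+2.07·1.39)] = 0.9710·ln(7.765/4.887) = 0.4495 kmol/m³.
C_S = (C_{A0}−C_A)−C_R = 0.9405 kmol/m³; S̃_{R/S} = 0.4495/0.9405 = 0.478.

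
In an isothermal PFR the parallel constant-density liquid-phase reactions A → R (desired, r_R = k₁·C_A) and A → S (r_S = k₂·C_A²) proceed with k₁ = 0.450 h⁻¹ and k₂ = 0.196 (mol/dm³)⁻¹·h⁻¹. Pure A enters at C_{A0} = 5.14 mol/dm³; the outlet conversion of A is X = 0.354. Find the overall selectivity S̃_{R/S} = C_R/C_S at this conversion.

0.548

C_A = C_{A0}(1−X) = 3.320 mol/dm³.
Along a PFR/batch, dC_R/dC_A = −r_R/(r_R+r_S) = −k₁/(k₁+k₂·C_A).
Integrating from C_{A0} to C_A: C_R = (0.450/0.196)·ln[(0.450+0.196·5.14)/(0.450+0.196·3.32)] = 2.296·ln(1.457/1.101) = 0.6443 mol/dm³.
C_S = (C_{A0}−C_A)−C_R = 1.175 mol/dm³; S̃_{R/S} = 0.6443/1.175 = 0.548.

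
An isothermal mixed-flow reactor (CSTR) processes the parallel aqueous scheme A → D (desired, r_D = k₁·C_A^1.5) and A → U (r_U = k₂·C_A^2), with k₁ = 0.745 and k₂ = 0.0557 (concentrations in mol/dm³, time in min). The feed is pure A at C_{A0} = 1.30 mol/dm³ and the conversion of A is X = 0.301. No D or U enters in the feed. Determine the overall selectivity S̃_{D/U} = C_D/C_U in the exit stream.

Exit C_A = C_{A0}(1−X) = 1.30×0.699 = 0.9087 mol/dm³.
Rates in a CSTR are evaluated at the outlet concentration: r_D = 0.745×0.9087^1.5 = 0.6453, r_U = 0.0557×0.9087^2 = 0.04599.
Overall selectivity = C_D/C_U = r_Dτ/(r_Uτ) = r_D/r_U = 14.0.

14.0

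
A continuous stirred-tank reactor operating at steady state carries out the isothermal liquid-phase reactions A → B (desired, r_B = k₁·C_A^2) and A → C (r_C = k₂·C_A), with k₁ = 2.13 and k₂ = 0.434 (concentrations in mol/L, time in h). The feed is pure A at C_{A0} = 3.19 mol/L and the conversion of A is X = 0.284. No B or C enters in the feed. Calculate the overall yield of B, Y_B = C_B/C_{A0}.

Exit C_A = C_{A0}(1−X) = 3.19×0.716 = 2.284 mol/L.
A CSTR operates uniformly at the exit composition, giving r_B = 11.11 and r_C = 0.9913 (each k·C_A^n at C_A = 2.284).
Fraction of consumed A going to B: r_B/(r_B+r_C) = 0.9181.
C_B = 0.9181·C_{A0}·X = 0.9181×3.19×0.284 = 0.832 mol/L; Y_B = C_B/C_{A0} = 0.261.

0.261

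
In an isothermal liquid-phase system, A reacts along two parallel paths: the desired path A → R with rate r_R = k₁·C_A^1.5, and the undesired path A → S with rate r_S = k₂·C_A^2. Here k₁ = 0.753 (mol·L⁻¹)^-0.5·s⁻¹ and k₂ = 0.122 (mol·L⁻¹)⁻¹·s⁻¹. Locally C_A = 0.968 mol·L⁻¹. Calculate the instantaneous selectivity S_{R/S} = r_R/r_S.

S_{R/S} = r_R/r_S = (k₁·C_A^1.5)/(k₂·C_A^2) = (k₁/k₂)·C_A^-0.5.
= (0.753×0.9680^1.5) / (0.122×0.9680^2) = 0.7171/0.1143 = 6.27.

6.27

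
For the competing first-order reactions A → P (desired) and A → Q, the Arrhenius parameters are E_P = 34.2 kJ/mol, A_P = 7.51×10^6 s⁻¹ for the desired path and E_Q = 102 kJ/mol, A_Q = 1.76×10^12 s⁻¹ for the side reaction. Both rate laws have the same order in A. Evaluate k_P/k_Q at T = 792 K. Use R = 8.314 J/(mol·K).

0.126

Since both paths have the same order in A, the concentration cancels and S_{P/Q} = k_P/k_Q = (A_P/A_Q)·exp[(E_Q−E_P)/(RT)].
(E_Q−E_P)/(RT) = (102−34.2)×10³/(8.314×792) = 67800/6585 = 10.30.
k_P/k_Q = (7.51×10^6/1.76×10^12)·exp(10.30) = 4.267×10^-6 × 29632 = 0.126.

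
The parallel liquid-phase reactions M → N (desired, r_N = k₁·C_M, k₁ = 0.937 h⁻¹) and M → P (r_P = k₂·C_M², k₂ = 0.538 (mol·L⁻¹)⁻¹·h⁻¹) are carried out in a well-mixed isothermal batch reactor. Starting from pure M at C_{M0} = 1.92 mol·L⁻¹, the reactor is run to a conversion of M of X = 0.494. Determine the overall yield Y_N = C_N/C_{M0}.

C_M = C_{M0}(1−X) = 0.9715 mol·L⁻¹.
Along a PFR/batch, dC_N/dC_M = −r_N/(r_N+r_P) = −k₁/(k₁+k₂·C_M).
Integrating from C_{M0} to C_M: C_N = (0.937/0.538)·ln[(0.937+0.538·1.92)/(0.937+0.538·0.972)] = 1.742·ln(1.970/1.460) = 0.5221 mol·L⁻¹.
Y_N = C_N/C_{M0} = 0.5221/1.92 = 0.272.

0.272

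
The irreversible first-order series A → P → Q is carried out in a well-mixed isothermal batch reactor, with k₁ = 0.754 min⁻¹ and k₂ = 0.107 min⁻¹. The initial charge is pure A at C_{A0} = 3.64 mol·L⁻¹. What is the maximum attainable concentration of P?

Evaluating C_P at t_opt = ln(k₂/k₁)/(k₂−k₁) gives C_{P,max}/C_{A0} = (k₁/k₂)^[k₂/(k₂−k₁)].
= (0.754/0.107)^(0.107/(0.107−0.754)) = (7.047)^(-0.1654) = 0.7240.
C_{P,max} = 0.7240×3.64 = 2.64 mol·L⁻¹.

2.64 mol·L⁻¹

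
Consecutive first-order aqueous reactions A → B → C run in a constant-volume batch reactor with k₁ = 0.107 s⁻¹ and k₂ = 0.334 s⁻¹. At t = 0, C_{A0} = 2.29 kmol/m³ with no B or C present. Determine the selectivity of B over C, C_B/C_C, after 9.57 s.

0.306

For first-order series with pure A initially, C_B(t) = k₁C_{A0}/(k₂−k₁)·(e^(−k₁t) − e^(−k₂t)).
e^(−k₁t) = e^(−0.107×9.57) = e^(−1.024) = 0.3592; e^(−k₂t) = e^(−3.196) = 0.04091.
C_B = 0.107×2.29/(0.334−0.107) × (0.3592−0.04091) = 1.079×0.3182 = 0.3435 kmol/m³.
C_A = C_{A0}e^(−k₁t) = 0.8225 kmol/m³, so C_C = C_{A0}−C_A−C_B = 1.124 kmol/m³; C_B/C_C = 0.306.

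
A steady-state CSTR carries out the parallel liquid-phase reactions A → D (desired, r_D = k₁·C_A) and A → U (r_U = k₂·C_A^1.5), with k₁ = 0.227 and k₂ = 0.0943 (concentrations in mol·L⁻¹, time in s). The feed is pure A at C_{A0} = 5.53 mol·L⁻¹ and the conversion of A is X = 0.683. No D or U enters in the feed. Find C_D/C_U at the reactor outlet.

Exit C_A = C_{A0}(1−X) = 5.53×0.317 = 1.753 mol·L⁻¹.
A CSTR operates uniformly at the exit composition, giving r_D = 0.3979 and r_U = 0.2189 (each k·C_A^n at C_A = 1.753).
Overall selectivity = C_D/C_U = r_Dτ/(r_Uτ) = r_D/r_U = 1.82.

1.82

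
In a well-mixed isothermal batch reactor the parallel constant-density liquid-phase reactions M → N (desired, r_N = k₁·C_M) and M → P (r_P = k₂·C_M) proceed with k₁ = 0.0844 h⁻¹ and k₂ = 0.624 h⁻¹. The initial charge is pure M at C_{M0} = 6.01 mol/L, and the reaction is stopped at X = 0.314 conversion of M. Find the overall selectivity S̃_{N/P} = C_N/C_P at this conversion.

C_M = C_{M0}(1−X) = 4.123 mol/L.
Both paths are first order in M, so the instantaneous fraction to N is constant: dC_N/d(−C_M) = k₁/(k₁+k₂) = 0.1191.
C_N = 0.1191·(C_{M0}−C_M) = 0.1191×1.887 = 0.225 mol/L.
C_P = (C_{M0}−C_M)−C_N = 1.662 mol/L; S̃_{N/P} = 0.2248/1.662 = 0.135.

0.135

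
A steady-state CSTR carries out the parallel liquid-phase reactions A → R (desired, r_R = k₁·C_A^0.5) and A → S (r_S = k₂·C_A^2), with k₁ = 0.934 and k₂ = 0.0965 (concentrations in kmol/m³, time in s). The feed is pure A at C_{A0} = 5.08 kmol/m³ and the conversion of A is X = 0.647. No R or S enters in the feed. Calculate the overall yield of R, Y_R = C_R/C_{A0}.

0.518

Exit C_A = C_{A0}(1−X) = 5.08×0.353 = 1.793 kmol/m³.
In a CSTR the entire volume is at exit conditions, so r_R = 0.934×1.793^0.5 = 1.251 and r_S = 0.0965×1.793^2 = 0.3103.
Fraction of consumed A going to R: r_R/(r_R+r_S) = 0.8012.
C_R = 0.8012·C_{A0}·X = 0.8012×5.08×0.647 = 2.63 kmol/m³; Y_R = C_R/C_{A0} = 0.518.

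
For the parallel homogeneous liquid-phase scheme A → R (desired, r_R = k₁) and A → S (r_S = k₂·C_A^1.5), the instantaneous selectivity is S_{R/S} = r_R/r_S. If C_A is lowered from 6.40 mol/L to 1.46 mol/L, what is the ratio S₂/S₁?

9.18

S_{R/S} = (k₁/k₂)·C_A^-1.5, so S₂/S₁ = (C_{A,2}/C_{A,1})^-1.5.
= (1.46/6.40)^(-1.5) = (0.2281)^(-1.5) = 9.18.
Selectivity toward R rises as C_A falls — low-concentration operation is favoured.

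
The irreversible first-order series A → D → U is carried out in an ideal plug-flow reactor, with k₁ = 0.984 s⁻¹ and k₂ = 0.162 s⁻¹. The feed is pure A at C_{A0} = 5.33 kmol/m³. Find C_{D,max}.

3.74 kmol/m³

For a first-order series the maximum intermediate yield is C_{D,max}/C_{A0} = (k₁/k₂)^[k₂/(k₂−k₁)].
= (0.984/0.162)^(0.162/(0.162−0.984)) = (6.074)^(-0.1971) = 0.7008.
C_{D,max} = 0.7008×5.33 = 3.74 kmol/m³.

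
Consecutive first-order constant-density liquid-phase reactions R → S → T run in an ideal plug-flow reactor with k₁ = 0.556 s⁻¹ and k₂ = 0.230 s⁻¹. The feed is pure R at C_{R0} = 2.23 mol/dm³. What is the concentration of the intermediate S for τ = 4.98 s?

For first-order series with pure R initially, C_S(τ) = k₁C_{R0}/(k₂−k₁)·(e^(−k₁τ) − e^(−k₂τ)).
e^(−k₁τ) = e^(−0.556×4.98) = e^(−2.769) = 0.06273; e^(−k₂τ) = e^(−1.145) = 0.3181.
C_S = 0.556×2.23/(0.230−0.556) × (0.06273−0.3181) = (-3.803)×(-0.2554) = 0.9712 mol/dm³.

0.971 mol/dm³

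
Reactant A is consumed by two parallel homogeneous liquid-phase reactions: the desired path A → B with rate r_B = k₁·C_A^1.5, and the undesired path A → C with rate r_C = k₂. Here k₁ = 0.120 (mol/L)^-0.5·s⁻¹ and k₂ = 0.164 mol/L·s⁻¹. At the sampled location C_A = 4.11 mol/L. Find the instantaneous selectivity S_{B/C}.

S_{B/C} = r_B/r_C = (k₁·C_A^1.5)/(k₂) = (k₁/k₂)·C_A^1.5.
= (0.120×4.110^1.5) / (0.164) = 0.9999/0.1640 = 6.10.
Since the desired path is higher order in A, keeping C_A high (PFR or concentrated feed) favours B.

6.10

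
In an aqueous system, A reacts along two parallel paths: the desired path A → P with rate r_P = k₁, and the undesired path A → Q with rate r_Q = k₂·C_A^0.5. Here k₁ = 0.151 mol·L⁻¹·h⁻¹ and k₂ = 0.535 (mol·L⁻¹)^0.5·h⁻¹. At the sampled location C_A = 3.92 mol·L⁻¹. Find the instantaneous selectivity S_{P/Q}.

S_{P/Q} = r_P/r_Q = (k₁)/(k₂·C_A^0.5) = (k₁/k₂)·C_A^-0.5.
= (0.151) / (0.535×3.920^0.5) = 0.1510/1.059 = 0.143.

0.143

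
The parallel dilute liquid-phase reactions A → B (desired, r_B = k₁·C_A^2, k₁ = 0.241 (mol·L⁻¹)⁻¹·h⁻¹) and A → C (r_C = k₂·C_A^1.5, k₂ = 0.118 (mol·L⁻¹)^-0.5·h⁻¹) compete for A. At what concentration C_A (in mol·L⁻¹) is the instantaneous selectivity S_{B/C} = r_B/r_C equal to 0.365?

S_{B/C} = (k₁/k₂)·C_A^0.5 ⇒ C_A = (S·k₂/k₁)^(2).
= (0.365×0.118/0.241)^(2) = (0.1787)^(2) = 0.0319 mol·L⁻¹.

0.0319 mol·L⁻¹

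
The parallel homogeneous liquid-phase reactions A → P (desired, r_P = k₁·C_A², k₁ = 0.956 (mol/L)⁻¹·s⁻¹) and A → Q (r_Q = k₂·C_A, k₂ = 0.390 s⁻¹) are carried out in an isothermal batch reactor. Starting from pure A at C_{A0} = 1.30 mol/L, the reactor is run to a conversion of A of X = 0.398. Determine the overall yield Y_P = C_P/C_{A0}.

0.285

C_A = C_{A0}(1−X) = 0.7826 mol/L.
Along a PFR/batch, dC_Q/dC_A = −r_Q/(r_P+r_Q) = −k₂/(k₂+k₁·C_A).
Integrating from C_{A0} to C_A: C_Q = (0.390/0.956)·ln[(0.390+0.956·1.30)/(0.390+0.956·0.783)] = 0.4079·ln(1.633/1.138) = 0.1472 mol/L.
Then C_P = (C_{A0}−C_A) − C_Q = 0.5174 − 0.1472 = 0.3702 mol/L.
Y_P = C_P/C_{A0} = 0.3702/1.30 = 0.285.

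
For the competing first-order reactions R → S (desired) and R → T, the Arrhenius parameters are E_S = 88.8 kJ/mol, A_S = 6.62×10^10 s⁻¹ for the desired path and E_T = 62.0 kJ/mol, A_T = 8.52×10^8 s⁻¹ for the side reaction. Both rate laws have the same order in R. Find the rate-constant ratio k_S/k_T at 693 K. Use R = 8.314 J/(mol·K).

k_S/k_T = (A_S/A_T)·exp[−(E_S−E_T)/(RT)] = (A_S/A_T)·exp[(E_T−E_S)/(RT)].
(E_T−E_S)/(RT) = (62.0−88.8)×10³/(8.314×693) = -26800/5762 = -4.651.
k_S/k_T = (6.62×10^10/8.52×10^8)·exp(-4.651) = 77.70 × 0.009547 = 0.742.
Since E_S > E_T, raising the temperature improves selectivity toward S.

0.742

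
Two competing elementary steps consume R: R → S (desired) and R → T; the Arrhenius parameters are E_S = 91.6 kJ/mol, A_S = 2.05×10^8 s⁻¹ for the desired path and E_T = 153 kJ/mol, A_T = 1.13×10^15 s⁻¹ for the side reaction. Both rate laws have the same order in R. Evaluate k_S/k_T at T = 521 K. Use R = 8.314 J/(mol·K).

0.260

k_S/k_T = (A_S/A_T)·exp[−(E_S−E_T)/(RT)] = (A_S/A_T)·exp[(E_T−E_S)/(RT)].
(E_T−E_S)/(RT) = (153−91.6)×10³/(8.314×521) = 61400/4332 = 14.17.
k_S/k_T = (2.05×10^8/1.13×10^15)·exp(14.17) = 1.814×10^-7 × 1.432×10^6 = 0.260.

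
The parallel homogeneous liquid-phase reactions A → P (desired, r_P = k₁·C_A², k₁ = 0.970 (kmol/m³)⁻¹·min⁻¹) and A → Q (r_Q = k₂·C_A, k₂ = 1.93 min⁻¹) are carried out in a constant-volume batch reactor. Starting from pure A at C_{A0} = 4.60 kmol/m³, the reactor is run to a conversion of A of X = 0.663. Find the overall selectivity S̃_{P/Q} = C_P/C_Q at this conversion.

1.47

C_A = C_{A0}(1−X) = 1.550 kmol/m³.
Along a PFR/batch, dC_Q/dC_A = −r_Q/(r_P+r_Q) = −k₂/(k₂+k₁·C_A).
Integrating from C_{A0} to C_A: C_Q = (1.93/0.970)·ln[(1.93+0.970·4.60)/(1.93+0.970·1.55)] = 1.990·ln(6.392/3.434) = 1.236 kmol/m³.
Then C_P = (C_{A0}−C_A) − C_Q = 3.050 − 1.236 = 1.813 kmol/m³.
S̃_{P/Q} = C_P/C_Q = 1.813/1.236 = 1.47.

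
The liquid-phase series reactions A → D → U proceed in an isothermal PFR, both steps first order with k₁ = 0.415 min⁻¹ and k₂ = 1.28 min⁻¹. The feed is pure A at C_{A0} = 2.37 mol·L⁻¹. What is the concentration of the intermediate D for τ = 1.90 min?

0.417 mol·L⁻¹

For first-order series with pure A initially, C_D(τ) = k₁C_{A0}/(k₂−k₁)·(e^(−k₁τ) − e^(−k₂τ)).
e^(−k₁τ) = e^(−0.415×1.90) = e^(−0.7885) = 0.4545; e^(−k₂τ) = e^(−2.432) = 0.08786.
C_D = 0.415×2.37/(1.28−0.415) × (0.4545−0.08786) = 1.137×0.3667 = 0.4169 mol·L⁻¹.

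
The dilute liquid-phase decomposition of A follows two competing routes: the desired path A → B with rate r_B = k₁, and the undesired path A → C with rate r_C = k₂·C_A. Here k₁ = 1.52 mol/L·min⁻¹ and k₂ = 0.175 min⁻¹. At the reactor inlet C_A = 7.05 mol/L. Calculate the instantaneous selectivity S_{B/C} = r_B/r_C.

1.23

S_{B/C} = r_B/r_C = (k₁)/(k₂·C_A) = (k₁/k₂)·C_A⁻¹.
= (1.52) / (0.175×7.050) = 1.520/1.234 = 1.23.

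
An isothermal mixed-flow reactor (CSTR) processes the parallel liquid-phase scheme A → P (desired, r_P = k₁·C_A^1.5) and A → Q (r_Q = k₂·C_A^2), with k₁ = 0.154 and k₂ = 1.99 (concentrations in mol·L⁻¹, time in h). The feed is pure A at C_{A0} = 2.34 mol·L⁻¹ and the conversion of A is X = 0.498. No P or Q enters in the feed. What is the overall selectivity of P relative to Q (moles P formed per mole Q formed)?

0.0714

Exit C_A = C_{A0}(1−X) = 2.34×0.502 = 1.175 mol·L⁻¹.
A CSTR operates uniformly at the exit composition, giving r_P = 0.1961 and r_Q = 2.746 (each k·C_A^n at C_A = 1.175).
Overall selectivity = C_P/C_Q = r_Pτ/(r_Qτ) = r_P/r_Q = 0.0714.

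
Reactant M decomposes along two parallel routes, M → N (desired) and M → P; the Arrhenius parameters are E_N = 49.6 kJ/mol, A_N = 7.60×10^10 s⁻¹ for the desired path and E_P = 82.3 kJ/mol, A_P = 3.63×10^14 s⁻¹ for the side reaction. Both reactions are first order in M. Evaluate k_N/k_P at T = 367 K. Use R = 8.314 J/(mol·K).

9.45

Since both paths have the same order in M, the concentration cancels and S_{N/P} = k_N/k_P = (A_N/A_P)·exp[(E_P−E_N)/(RT)].
(E_P−E_N)/(RT) = (82.3−49.6)×10³/(8.314×367) = 32700/3051 = 10.72.
k_N/k_P = (7.60×10^10/3.63×10^14)·exp(10.72) = 2.094×10^-4 × 45115 = 9.45.
Since E_N < E_P, lowering the temperature improves selectivity toward N.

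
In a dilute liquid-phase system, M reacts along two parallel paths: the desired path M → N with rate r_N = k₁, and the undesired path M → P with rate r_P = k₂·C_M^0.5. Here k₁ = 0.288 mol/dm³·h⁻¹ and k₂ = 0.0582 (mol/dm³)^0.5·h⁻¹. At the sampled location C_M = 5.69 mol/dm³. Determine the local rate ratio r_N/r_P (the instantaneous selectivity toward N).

2.07

S_{N/P} = r_N/r_P = (k₁)/(k₂·C_M^0.5) = (k₁/k₂)·C_M^-0.5.
= (0.288) / (0.0582×5.690^0.5) = 0.2880/0.1388 = 2.07.
The undesired path is higher order in M, so low C_M (CSTR or dilute feed) favours N.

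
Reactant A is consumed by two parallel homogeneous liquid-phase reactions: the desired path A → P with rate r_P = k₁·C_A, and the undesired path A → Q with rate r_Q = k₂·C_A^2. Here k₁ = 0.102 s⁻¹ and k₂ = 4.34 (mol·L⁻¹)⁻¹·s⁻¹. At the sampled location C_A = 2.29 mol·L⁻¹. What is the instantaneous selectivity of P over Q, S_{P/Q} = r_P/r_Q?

S_{P/Q} = r_P/r_Q = (k₁·C_A)/(k₂·C_A^2) = (k₁/k₂)·C_A⁻¹.
= (0.102×2.290) / (4.34×2.290^2) = 0.2336/22.76 = 0.0103.
The undesired path is higher order in A, so low C_A (CSTR or dilute feed) favours P.

0.0103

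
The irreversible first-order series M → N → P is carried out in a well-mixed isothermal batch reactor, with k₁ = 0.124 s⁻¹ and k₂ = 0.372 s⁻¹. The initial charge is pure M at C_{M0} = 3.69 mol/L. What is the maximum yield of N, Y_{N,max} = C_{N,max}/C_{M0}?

0.192

Evaluating C_N at t_opt = ln(k₂/k₁)/(k₂−k₁) gives C_{N,max}/C_{M0} = (k₁/k₂)^[k₂/(k₂−k₁)].
= (0.124/0.372)^(0.372/(0.372−0.124)) = (0.3333)^(1.500) = 0.1925.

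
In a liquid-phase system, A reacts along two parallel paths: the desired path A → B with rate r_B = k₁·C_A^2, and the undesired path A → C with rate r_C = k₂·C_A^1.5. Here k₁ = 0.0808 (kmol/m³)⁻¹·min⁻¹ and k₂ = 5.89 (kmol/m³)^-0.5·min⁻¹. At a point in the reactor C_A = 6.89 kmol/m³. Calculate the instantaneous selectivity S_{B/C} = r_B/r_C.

0.0360

S_{B/C} = r_B/r_C = (k₁·C_A^2)/(k₂·C_A^1.5) = (k₁/k₂)·C_A^0.5.
= (0.0808×6.890^2) / (5.89×6.890^1.5) = 3.836/106.5 = 0.0360.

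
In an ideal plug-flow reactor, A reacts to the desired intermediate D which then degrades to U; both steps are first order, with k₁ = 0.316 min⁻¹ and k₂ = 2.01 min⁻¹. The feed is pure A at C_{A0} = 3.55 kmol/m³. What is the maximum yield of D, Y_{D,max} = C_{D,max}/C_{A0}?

Evaluating C_D at τ_opt = ln(k₂/k₁)/(k₂−k₁) gives C_{D,max}/C_{A0} = (k₁/k₂)^[k₂/(k₂−k₁)].
= (0.316/2.01)^(2.01/(2.01−0.316)) = (0.1572)^(1.187) = 0.1113.

0.111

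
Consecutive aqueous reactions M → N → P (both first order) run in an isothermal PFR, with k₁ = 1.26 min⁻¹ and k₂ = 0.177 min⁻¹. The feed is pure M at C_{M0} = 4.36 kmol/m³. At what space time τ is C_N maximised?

For first-order series the maximum of C_N occurs at τ_opt = ln(k₂/k₁)/(k₂−k₁).
= ln(0.177/1.26)/(0.177−1.26) = ln(0.1405)/-1.083 = -1.963/-1.083 = 1.81 min.

1.81 min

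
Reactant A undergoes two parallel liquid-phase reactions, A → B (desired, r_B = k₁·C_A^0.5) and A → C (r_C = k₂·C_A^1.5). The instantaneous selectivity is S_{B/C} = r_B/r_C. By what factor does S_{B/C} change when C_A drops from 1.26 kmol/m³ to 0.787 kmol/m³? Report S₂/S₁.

1.60

S_{B/C} = (k₁/k₂)·C_A⁻¹, so S₂/S₁ = (C_{A,2}/C_{A,1})⁻¹.
= 1.26/0.787 = 1.60.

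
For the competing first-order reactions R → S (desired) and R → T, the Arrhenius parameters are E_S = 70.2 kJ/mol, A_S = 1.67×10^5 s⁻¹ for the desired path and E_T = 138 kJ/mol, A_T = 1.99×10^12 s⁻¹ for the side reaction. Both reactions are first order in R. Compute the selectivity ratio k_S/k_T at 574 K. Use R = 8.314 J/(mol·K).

0.124

With equal orders, S_{S/T} = k_S/k_T = (A_S/A_T)·exp[(E_T−E_S)/(RT)].
(E_T−E_S)/(RT) = (138−70.2)×10³/(8.314×574) = 67800/4772 = 14.21.
k_S/k_T = (1.67×10^5/1.99×10^12)·exp(14.21) = 8.392×10^-8 × 1.479×10^6 = 0.124.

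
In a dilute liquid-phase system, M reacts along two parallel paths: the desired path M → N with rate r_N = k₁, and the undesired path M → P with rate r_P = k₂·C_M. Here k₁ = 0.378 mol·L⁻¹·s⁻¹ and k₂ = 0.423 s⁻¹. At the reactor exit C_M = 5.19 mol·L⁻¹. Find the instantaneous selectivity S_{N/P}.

S_{N/P} = r_N/r_P = (k₁)/(k₂·C_M) = (k₁/k₂)·C_M⁻¹.
= (0.378) / (0.423×5.190) = 0.3780/2.195 = 0.172.
The undesired path is higher order in M, so low C_M (CSTR or dilute feed) favours N.

0.172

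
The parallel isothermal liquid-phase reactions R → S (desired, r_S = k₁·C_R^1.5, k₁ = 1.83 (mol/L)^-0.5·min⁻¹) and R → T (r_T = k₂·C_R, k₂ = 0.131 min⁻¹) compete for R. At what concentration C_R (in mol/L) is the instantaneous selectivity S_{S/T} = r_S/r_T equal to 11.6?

0.690 mol/L

S_{S/T} = (k₁/k₂)·C_R^0.5 ⇒ C_R = (S·k₂/k₁)^(2).
= (11.6×0.131/1.83)^(2) = (0.8304)^(2) = 0.690 mol/L.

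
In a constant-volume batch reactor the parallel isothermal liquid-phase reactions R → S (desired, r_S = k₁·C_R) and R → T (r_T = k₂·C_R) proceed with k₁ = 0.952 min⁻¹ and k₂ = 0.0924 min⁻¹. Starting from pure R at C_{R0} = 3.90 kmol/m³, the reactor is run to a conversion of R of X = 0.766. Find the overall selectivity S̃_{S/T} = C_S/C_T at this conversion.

C_R = C_{R0}(1−X) = 0.9126 kmol/m³.
Both paths are first order in R, so the instantaneous fraction to S is constant: dC_S/d(−C_R) = k₁/(k₁+k₂) = 0.9115.
C_S = 0.9115·(C_{R0}−C_R) = 0.9115×2.987 = 2.72 kmol/m³.
C_T = (C_{R0}−C_R)−C_S = 0.2643 kmol/m³; S̃_{S/T} = 2.723/0.2643 = 10.3.

10.3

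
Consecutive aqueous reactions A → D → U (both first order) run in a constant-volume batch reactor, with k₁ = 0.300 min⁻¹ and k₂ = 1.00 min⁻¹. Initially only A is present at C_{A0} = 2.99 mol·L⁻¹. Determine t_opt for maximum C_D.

1.72 min

The intermediate peaks when r₁ = r₂, i.e. k₁e^(−k₁t) = k₂e^(−k₂t), giving t_opt = ln(k₂/k₁)/(k₂−k₁).
= ln(1.00/0.300)/(1.00−0.300) = ln(3.333)/0.7000 = 1.204/0.7000 = 1.72 min.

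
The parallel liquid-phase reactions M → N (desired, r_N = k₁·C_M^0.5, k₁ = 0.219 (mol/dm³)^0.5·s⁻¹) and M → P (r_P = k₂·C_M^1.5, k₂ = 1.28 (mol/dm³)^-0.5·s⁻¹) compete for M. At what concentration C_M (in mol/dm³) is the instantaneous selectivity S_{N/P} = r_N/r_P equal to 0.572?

0.299 mol/dm³

S_{N/P} = (k₁/k₂)·C_M⁻¹ ⇒ C_M = (S·k₂/k₁)^(-1).
= (0.572×1.28/0.219)^(-1) = (3.343)^(-1) = 0.299 mol/dm³.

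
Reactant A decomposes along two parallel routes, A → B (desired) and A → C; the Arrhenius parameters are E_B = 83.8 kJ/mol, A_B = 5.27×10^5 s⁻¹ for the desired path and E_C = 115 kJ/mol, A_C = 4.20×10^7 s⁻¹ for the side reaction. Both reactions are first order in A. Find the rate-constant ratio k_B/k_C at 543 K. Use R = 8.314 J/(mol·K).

12.6

Since both paths have the same order in A, the concentration cancels and S_{B/C} = k_B/k_C = (A_B/A_C)·exp[(E_C−E_B)/(RT)].
(E_C−E_B)/(RT) = (115−83.8)×10³/(8.314×543) = 31200/4515 = 6.911.
k_B/k_C = (5.27×10^5/4.20×10^7)·exp(6.911) = 0.01255 × 1003 = 12.6.
Since E_B < E_C, lowering the temperature improves selectivity toward B.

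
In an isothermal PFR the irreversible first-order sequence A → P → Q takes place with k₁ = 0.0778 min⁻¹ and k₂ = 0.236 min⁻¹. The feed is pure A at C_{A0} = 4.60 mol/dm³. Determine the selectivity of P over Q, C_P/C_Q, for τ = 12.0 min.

0.371

For first-order series with pure A initially, C_P(τ) = k₁C_{A0}/(k₂−k₁)·(e^(−k₁τ) − e^(−k₂τ)).
e^(−k₁τ) = e^(−0.0778×12.0) = e^(−0.9336) = 0.3931; e^(−k₂τ) = e^(−2.832) = 0.05889.
C_P = 0.0778×4.60/(0.236−0.0778) × (0.3931−0.05889) = 2.262×0.3342 = 0.7561 mol/dm³.
C_A = C_{A0}e^(−k₁τ) = 1.808 mol/dm³, so C_Q = C_{A0}−C_A−C_P = 2.035 mol/dm³; C_P/C_Q = 0.371.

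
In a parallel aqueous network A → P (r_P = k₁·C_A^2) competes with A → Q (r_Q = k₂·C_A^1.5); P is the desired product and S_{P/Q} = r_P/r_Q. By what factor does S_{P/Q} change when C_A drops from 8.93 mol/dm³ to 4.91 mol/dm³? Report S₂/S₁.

0.742

S_{P/Q} = (k₁/k₂)·C_A^0.5, so S₂/S₁ = (C_{A,2}/C_{A,1})^0.5.
= (4.91/8.93)^0.5 = (0.5498)^0.5 = 0.742.
Selectivity toward P falls as C_A falls — high-concentration operation is favoured.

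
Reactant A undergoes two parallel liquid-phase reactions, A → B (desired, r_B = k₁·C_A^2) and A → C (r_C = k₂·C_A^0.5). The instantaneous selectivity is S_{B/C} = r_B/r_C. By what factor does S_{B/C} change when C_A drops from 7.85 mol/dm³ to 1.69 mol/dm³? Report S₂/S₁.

S_{B/C} = (k₁/k₂)·C_A^1.5, so S₂/S₁ = (C_{A,2}/C_{A,1})^1.5.
= (1.69/7.85)^1.5 = (0.2153)^1.5 = 0.0999.
Selectivity toward B falls as C_A falls — high-concentration operation is favoured.

0.0999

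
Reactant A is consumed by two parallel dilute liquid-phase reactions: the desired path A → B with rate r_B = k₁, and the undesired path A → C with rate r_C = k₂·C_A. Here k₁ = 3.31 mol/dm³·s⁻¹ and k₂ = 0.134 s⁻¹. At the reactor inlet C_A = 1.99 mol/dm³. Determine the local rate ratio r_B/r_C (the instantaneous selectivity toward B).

S_{B/C} = r_B/r_C = (k₁)/(k₂·C_A) = (k₁/k₂)·C_A⁻¹.
= (3.31) / (0.134×1.990) = 3.310/0.2667 = 12.4.
The undesired path is higher order in A, so low C_A (CSTR or dilute feed) favours B.

12.4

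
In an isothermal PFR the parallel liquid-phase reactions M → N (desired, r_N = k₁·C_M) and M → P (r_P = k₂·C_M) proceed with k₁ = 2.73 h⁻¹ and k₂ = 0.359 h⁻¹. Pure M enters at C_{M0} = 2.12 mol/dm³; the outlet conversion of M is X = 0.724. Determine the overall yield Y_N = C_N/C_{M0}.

0.640

C_M = C_{M0}(1−X) = 0.5851 mol/dm³.
Both paths are first order in M, so the instantaneous fraction to N is constant: dC_N/d(−C_M) = k₁/(k₁+k₂) = 0.8838.
C_N = 0.8838·(C_{M0}−C_M) = 0.8838×1.535 = 1.36 mol/dm³.
Y_N = C_N/C_{M0} = 1.356/2.12 = 0.640.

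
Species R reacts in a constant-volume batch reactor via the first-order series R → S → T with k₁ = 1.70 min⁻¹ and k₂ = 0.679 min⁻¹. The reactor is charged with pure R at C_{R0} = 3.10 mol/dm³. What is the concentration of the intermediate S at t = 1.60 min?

1.40 mol/dm³

For first-order series with pure R initially, C_S(t) = k₁C_{R0}/(k₂−k₁)·(e^(−k₁t) − e^(−k₂t)).
e^(−k₁t) = e^(−1.70×1.60) = e^(−2.720) = 0.06587; e^(−k₂t) = e^(−1.086) = 0.3374.
C_S = 1.70×3.10/(0.679−1.70) × (0.06587−0.3374) = (-5.162)×(-0.2716) = 1.402 mol/dm³.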